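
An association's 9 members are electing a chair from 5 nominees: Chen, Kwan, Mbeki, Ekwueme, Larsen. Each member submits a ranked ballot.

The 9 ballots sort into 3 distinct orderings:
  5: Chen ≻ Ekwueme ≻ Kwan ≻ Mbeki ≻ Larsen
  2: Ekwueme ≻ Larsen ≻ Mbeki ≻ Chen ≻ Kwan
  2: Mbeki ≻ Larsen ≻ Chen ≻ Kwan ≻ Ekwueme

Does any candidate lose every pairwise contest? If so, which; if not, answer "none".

Larsen

Pairwise majorities:
Chen vs Kwan: Chen wins 9–0.
Chen vs Mbeki: Chen preferred on 5 ballots; Chen wins 5–4.
Chen vs Ekwueme: 5+2 = 7 for Chen, 2 for Ekwueme — Chen by 7–2.
Chen vs Larsen: Chen wins 5–4.
Kwan–Mbeki: Kwan 5–4.
Kwan vs Ekwueme: Ekwueme, 7–2.
Kwan vs Larsen: Kwan is ranked higher on 5 ballots, Larsen on 4. Kwan wins 5–4.
Mbeki vs Ekwueme: 2 for Mbeki, 7 for Ekwueme — Ekwueme by 7–2.
Mbeki vs Larsen: 7 to 2, Mbeki.
Ekwueme vs Larsen: Ekwueme preferred on 5+2 = 7 ballots; Ekwueme wins 7–2.
Larsen is beaten in every head-to-head and is the Condorcet loser.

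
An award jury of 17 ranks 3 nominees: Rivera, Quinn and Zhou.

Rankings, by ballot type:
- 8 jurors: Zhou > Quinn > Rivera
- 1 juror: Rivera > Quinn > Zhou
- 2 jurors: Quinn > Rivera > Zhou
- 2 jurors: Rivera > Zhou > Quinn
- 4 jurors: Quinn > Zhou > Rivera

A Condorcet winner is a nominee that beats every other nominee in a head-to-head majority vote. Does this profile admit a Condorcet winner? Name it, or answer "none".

Zhou

Check each pair by majority over 17 ballots:
Rivera vs Quinn: Rivera preferred on 1+2 = 3 ballots; Quinn wins 14–3.
Rivera–Zhou: Zhou 12–5.
Quinn vs Zhou: Quinn preferred on 1+2+4 = 7 ballots; Zhou wins 10–7.
Zhou wins every pairwise contest, so Zhou is the Condorcet winner.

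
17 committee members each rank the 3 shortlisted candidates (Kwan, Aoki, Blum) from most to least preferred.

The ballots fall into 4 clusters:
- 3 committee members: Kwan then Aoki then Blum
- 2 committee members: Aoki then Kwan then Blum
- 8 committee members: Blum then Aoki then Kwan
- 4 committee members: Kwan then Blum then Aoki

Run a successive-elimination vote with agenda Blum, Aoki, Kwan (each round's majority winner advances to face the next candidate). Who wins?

Kwan

Round 1: Blum vs Aoki — 12–5, Blum advances.
Round 2: Blum vs Kwan — 8–9, Kwan advances.
The agenda winner is Kwan.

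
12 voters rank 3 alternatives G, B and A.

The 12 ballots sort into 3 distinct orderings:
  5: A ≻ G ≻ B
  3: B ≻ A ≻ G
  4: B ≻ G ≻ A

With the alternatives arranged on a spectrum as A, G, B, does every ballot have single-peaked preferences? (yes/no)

Axis positions: A=1, G=2, B=3.
Cluster 1 (peak A at position 1): ranking walks positions 1-2-3, expanding outward from the peak — single-peaked.
Cluster 2: ranking walks positions 3-1-2; A is ranked above G even though G lies between A and the peak B on the axis — preferences dip and rise again. Not single-peaked.
Cluster 3 (peak B at position 3): ranking walks positions 3-2-1, expanding outward from the peak — single-peaked.
Cluster 2 violates single-peakedness, so the profile is not single-peaked on this axis.

no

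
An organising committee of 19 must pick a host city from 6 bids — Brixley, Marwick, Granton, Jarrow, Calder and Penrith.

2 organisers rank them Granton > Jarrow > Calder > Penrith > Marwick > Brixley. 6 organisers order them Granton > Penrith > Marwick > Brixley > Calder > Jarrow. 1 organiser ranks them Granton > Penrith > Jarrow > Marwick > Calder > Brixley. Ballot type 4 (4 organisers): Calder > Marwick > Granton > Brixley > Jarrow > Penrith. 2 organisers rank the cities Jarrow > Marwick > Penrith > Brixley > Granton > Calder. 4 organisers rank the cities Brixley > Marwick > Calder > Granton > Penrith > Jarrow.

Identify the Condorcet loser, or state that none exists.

Head-to-head results (19 organisers):
Brixley–Marwick: Marwick 15–4.
Brixley vs Granton: Granton wins 13–6.
Brixley vs Jarrow: Brixley, 14–5.
Brixley vs Calder: Brixley, 12–7.
Brixley vs Penrith: Penrith wins 11–8.
Marwick vs Granton: 4+2+4 = 10 for Marwick, 9 for Granton — Marwick by 10–9.
Marwick–Jarrow: Marwick 14–5.
Marwick vs Calder: Marwick wins 13–6.
Marwick vs Penrith: Marwick preferred on 4+2+4 = 10 ballots; Marwick wins 10–9.
Granton vs Jarrow: 2+6+1+4+4 = 17 for Granton, 2 for Jarrow — Granton by 17–2.
Granton–Calder: Granton 11–8.
Granton vs Penrith: 2+6+1+4+4 = 17 for Granton, 2 for Penrith — Granton by 17–2.
Jarrow vs Calder: Calder wins 14–5.
Jarrow vs Penrith: Penrith wins 11–8.
Calder vs Penrith: Calder, 10–9.
Only Jarrow has no wins; Jarrow is the Condorcet loser.

Jarrow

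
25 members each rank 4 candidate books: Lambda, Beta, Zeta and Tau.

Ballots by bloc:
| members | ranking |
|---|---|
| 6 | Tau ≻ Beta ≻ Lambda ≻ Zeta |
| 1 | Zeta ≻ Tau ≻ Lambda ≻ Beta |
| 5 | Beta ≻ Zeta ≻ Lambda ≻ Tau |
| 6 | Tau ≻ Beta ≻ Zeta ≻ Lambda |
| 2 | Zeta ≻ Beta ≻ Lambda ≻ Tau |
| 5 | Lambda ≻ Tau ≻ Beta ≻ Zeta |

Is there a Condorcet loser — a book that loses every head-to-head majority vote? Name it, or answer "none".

Head-to-head results (25 members):
Lambda vs Beta: Beta, 19–6.
Lambda vs Zeta: Lambda preferred on 6+5 = 11 ballots; Zeta wins 14–11.
Lambda vs Tau: Lambda is ranked higher on 5+2+5 = 12 ballots, Tau on 13. Tau wins 13–12.
Beta vs Zeta: Beta preferred on 6+5+6+5 = 22 ballots; Beta wins 22–3.
Beta vs Tau: Beta is ranked higher on 5+2 = 7 ballots, Tau on 18. Tau wins 18–7.
Zeta vs Tau: Tau, 17–8.
Lambda is beaten in every head-to-head and is the Condorcet loser.

Lambda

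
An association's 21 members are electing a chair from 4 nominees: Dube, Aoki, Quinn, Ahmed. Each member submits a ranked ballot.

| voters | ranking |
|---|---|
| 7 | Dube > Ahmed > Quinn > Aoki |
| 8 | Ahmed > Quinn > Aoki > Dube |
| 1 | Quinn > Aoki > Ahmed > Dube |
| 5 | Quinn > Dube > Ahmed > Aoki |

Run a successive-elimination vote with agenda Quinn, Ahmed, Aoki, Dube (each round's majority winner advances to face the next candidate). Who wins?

Dube

Round 1: Quinn vs Ahmed — 6–15, Ahmed advances.
Round 2: Ahmed vs Aoki — 20–1, Ahmed advances.
Round 3: Ahmed vs Dube — 9–12, Dube advances.
The agenda winner is Dube.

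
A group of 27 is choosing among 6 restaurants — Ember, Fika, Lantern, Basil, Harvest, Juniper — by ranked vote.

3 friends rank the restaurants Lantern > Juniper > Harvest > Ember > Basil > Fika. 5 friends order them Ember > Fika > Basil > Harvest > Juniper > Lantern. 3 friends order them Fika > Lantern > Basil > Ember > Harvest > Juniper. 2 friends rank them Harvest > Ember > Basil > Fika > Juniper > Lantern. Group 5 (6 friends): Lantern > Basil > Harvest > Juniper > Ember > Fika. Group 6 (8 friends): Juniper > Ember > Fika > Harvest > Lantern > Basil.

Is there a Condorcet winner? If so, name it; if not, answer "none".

Check each pair by majority over 27 ballots:
Ember vs Fika: 24 to 3, Ember.
Ember vs Lantern: Ember preferred on 5+2+8 = 15 ballots; Ember wins 15–12.
Ember vs Basil: 3+5+2+8 = 18 for Ember, 9 for Basil — Ember by 18–9.
Ember vs Harvest: Ember is ranked higher on 5+3+8 = 16 ballots, Harvest on 11. Ember wins 16–11.
Ember vs Juniper: 5+3+2 = 10 for Ember, 17 for Juniper — Juniper by 17–10.
Fika vs Lantern: Fika is ranked higher on 5+3+2+8 = 18 ballots, Lantern on 9. Fika wins 18–9.
Fika vs Basil: Fika is ranked higher on 5+3+8 = 16 ballots, Basil on 11. Fika wins 16–11.
Fika vs Harvest: Fika preferred on 5+3+8 = 16 ballots; Fika wins 16–11.
Fika vs Juniper: Fika preferred on 5+3+2 = 10 ballots; Juniper wins 17–10.
Lantern vs Basil: 3+3+6+8 = 20 for Lantern, 7 for Basil — Lantern by 20–7.
Lantern vs Harvest: Lantern preferred on 3+3+6 = 12 ballots; Harvest wins 15–12.
Lantern vs Juniper: Lantern preferred on 3+3+6 = 12 ballots; Juniper wins 15–12.
Basil vs Harvest: 5+3+6 = 14 for Basil, 13 for Harvest — Basil by 14–13.
Basil vs Juniper: Basil preferred on 5+3+2+6 = 16 ballots; Basil wins 16–11.
Harvest vs Juniper: Harvest preferred on 5+3+2+6 = 16 ballots; Harvest wins 16–11.
Each restaurant drops at least one matchup (Ember loses to Juniper; Fika loses to Ember; Lantern loses to Ember; Basil loses to Ember; Harvest loses to Ember; Juniper loses to Basil); the cycle Ember → Basil → Juniper → Ember rules out a Condorcet winner.

none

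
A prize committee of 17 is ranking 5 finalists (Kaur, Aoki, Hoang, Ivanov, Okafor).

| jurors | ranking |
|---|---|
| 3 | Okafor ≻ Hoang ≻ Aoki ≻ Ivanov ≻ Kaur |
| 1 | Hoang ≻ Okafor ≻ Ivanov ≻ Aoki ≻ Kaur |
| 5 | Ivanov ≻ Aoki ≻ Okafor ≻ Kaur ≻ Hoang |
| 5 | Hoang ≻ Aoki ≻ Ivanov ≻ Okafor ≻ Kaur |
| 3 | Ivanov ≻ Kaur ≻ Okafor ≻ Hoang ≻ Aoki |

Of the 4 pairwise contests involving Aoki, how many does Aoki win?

2

Aoki against each rival (17 jurors):
Aoki vs Kaur: 3+1+5+5 = 14 for Aoki, 3 for Kaur — Aoki by 14–3.
Aoki vs Hoang: Hoang, 12–5.
Aoki vs Ivanov: 8 to 9, Ivanov.
Aoki vs Okafor: Aoki wins 10–7.
Aoki beats Kaur, Okafor; loses to Hoang, Ivanov — 2 pairwise wins.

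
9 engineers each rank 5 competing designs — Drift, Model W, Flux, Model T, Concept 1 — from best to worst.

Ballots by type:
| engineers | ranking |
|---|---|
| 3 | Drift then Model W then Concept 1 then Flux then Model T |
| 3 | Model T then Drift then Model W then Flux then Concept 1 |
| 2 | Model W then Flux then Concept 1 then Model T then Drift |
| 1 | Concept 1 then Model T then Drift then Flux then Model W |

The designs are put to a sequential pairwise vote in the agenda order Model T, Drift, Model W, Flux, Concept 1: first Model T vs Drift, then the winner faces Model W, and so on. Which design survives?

Round 1: Model T vs Drift — 6–3, Model T advances.
Round 2: Model T vs Model W — 4–5, Model W advances.
Round 3: Model W vs Flux — 8–1, Model W advances.
Round 4: Model W vs Concept 1 — 8–1, Model W advances.
The agenda winner is Model W.

Model W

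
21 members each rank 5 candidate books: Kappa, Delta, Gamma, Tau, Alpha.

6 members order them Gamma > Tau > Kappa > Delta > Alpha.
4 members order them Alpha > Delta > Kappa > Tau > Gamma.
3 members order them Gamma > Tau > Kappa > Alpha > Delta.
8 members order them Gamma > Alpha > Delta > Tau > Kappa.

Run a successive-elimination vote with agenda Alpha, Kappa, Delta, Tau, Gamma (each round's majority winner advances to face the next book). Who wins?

Round 1: Alpha vs Kappa — 12–9, Alpha advances.
Round 2: Alpha vs Delta — 15–6, Alpha advances.
Round 3: Alpha vs Tau — 12–9, Alpha advances.
Round 4: Alpha vs Gamma — 4–17, Gamma advances.
The agenda winner is Gamma.

Gamma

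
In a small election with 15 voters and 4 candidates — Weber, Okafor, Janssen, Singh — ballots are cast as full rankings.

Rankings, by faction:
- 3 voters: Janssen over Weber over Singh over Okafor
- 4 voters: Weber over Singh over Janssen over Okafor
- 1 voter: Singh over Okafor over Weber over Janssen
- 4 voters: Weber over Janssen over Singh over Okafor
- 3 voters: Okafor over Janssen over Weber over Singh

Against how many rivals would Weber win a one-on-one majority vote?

3

Weber against each rival (15 voters):
Weber vs Okafor: 11 to 4, Weber.
Weber vs Janssen: Weber is ranked higher on 4+1+4 = 9 ballots, Janssen on 6. Weber wins 9–6.
Weber vs Singh: Weber preferred on 3+4+4+3 = 14 ballots; Weber wins 14–1.
Weber beats Okafor, Janssen, Singh — 3 pairwise wins.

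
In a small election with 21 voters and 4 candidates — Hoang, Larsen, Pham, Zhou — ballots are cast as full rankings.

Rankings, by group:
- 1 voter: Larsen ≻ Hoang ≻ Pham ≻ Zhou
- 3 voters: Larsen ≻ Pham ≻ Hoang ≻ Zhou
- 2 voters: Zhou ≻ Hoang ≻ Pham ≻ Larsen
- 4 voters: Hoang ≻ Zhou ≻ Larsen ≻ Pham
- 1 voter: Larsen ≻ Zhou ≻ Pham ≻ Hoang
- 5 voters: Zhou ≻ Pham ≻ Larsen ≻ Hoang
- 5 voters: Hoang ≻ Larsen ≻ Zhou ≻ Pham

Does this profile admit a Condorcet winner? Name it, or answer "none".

Hoang

Pairwise majorities:
Hoang vs Larsen: 11 to 10, Hoang.
Hoang vs Pham: Hoang is ranked higher on 1+2+4+5 = 12 ballots, Pham on 9. Hoang wins 12–9.
Hoang vs Zhou: Hoang is ranked higher on 1+3+4+5 = 13 ballots, Zhou on 8. Hoang wins 13–8.
Larsen vs Pham: 14 to 7, Larsen.
Larsen vs Zhou: Larsen preferred on 1+3+1+5 = 10 ballots; Zhou wins 11–10.
Pham vs Zhou: Pham is ranked higher on 1+3 = 4 ballots, Zhou on 17. Zhou wins 17–4.
Hoang beats each of Larsen, Pham, Zhou — Hoang is the Condorcet winner.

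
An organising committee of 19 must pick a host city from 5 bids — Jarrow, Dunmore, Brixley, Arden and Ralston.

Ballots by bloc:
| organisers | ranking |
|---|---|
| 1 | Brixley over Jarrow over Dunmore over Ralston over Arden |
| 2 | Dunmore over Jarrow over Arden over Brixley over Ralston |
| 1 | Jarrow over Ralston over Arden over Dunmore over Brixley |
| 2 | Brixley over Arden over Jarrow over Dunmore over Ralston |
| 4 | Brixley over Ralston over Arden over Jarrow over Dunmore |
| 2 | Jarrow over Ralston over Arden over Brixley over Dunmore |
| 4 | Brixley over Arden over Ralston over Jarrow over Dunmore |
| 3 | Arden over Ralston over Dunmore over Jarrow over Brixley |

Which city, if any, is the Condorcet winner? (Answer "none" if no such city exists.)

Brixley

Head-to-head results (19 organisers):
Jarrow vs Dunmore: Jarrow wins 14–5.
Jarrow–Brixley: Brixley 11–8.
Jarrow vs Arden: Arden wins 13–6.
Jarrow vs Ralston: Ralston wins 11–8.
Dunmore vs Brixley: Brixley, 13–6.
Dunmore vs Arden: Arden, 16–3.
Dunmore vs Ralston: Ralston wins 14–5.
Brixley–Arden: Brixley 11–8.
Brixley vs Ralston: Brixley wins 13–6.
Arden vs Ralston: Arden wins 11–8.
Brixley wins every pairwise contest, so Brixley is the Condorcet winner.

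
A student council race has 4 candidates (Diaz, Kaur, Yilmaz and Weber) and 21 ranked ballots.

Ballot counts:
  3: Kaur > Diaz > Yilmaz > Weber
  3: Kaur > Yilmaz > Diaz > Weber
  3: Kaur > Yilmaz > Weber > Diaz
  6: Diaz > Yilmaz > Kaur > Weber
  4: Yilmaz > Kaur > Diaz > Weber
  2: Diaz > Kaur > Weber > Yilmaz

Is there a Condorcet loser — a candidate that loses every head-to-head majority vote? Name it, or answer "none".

Weber

Pairwise majorities:
Diaz vs Kaur: Kaur, 13–8.
Diaz vs Yilmaz: Diaz, 11–10.
Diaz vs Weber: Diaz wins 18–3.
Kaur vs Yilmaz: Kaur, 11–10.
Kaur vs Weber: Kaur preferred on 3+3+3+6+4+2 = 21 ballots; Kaur wins 21–0.
Yilmaz vs Weber: 3+3+3+6+4 = 19 for Yilmaz, 2 for Weber — Yilmaz by 19–2.
Weber loses to every other candidate — it is the Condorcet loser.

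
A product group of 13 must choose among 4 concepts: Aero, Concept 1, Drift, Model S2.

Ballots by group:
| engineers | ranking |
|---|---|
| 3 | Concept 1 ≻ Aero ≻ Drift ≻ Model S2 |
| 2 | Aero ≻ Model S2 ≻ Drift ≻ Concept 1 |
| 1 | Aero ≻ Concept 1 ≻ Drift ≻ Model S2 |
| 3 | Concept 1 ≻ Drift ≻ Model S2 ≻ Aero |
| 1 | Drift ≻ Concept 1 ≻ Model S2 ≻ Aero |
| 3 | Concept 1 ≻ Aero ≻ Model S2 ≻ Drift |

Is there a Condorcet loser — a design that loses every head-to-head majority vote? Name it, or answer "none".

Head-to-head results (13 engineers):
Aero vs Concept 1: 3 to 10, Concept 1.
Aero vs Drift: Aero preferred on 3+2+1+3 = 9 ballots; Aero wins 9–4.
Aero–Model S2: Aero 9–4.
Concept 1 vs Drift: Concept 1 preferred on 3+1+3+3 = 10 ballots; Concept 1 wins 10–3.
Concept 1–Model S2: Concept 1 11–2.
Drift vs Model S2: Drift wins 8–5.
Model S2 loses to every other design — it is the Condorcet loser.

Model S2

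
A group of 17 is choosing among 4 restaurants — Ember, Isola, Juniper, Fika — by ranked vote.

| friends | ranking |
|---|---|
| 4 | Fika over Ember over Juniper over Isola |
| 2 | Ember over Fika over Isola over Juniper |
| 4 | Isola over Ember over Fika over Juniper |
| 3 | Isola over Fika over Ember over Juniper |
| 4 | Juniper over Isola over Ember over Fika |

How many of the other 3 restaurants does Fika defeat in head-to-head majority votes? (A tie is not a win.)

Fika against each rival (17 friends):
Fika vs Ember: 7 to 10, Ember.
Fika vs Isola: Isola, 11–6.
Fika vs Juniper: Fika preferred on 4+2+4+3 = 13 ballots; Fika wins 13–4.
Fika beats Juniper; loses to Ember, Isola — 1 pairwise win.

1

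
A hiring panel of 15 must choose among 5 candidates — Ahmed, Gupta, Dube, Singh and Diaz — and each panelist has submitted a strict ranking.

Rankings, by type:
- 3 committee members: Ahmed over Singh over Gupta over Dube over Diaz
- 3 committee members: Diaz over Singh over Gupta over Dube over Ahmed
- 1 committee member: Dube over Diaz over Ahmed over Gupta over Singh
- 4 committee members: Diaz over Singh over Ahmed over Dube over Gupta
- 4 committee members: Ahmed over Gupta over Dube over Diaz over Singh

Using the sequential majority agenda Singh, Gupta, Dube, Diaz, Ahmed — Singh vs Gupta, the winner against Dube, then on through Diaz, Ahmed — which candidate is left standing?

Round 1: Singh vs Gupta — 10–5, Singh advances.
Round 2: Singh vs Dube — 10–5, Singh advances.
Round 3: Singh vs Diaz — 3–12, Diaz advances.
Round 4: Diaz vs Ahmed — 8–7, Diaz advances.
Diaz survives the agenda.

Diaz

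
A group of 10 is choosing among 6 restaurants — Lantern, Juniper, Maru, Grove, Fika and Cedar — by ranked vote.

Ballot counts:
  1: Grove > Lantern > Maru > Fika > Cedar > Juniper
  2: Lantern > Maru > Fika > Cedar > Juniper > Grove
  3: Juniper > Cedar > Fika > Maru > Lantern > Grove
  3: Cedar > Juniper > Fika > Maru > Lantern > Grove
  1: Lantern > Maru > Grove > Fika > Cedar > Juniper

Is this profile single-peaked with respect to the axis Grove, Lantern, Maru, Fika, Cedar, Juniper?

yes

Axis positions: Grove=1, Lantern=2, Maru=3, Fika=4, Cedar=5, Juniper=6.
Faction 1 (peak Grove at position 1): ranking walks positions 1-2-3-4-5-6, expanding outward from the peak — single-peaked.
Faction 2 (peak Lantern at position 2): ranking walks positions 2-3-4-5-6-1, expanding outward from the peak — single-peaked.
Faction 3 (peak Juniper at position 6): ranking walks positions 6-5-4-3-2-1, expanding outward from the peak — single-peaked.
Faction 4 (peak Cedar at position 5): ranking walks positions 5-6-4-3-2-1, expanding outward from the peak — single-peaked.
Faction 5 (peak Lantern at position 2): ranking walks positions 2-3-1-4-5-6, expanding outward from the peak — single-peaked.
Every ranking is single-peaked on this axis.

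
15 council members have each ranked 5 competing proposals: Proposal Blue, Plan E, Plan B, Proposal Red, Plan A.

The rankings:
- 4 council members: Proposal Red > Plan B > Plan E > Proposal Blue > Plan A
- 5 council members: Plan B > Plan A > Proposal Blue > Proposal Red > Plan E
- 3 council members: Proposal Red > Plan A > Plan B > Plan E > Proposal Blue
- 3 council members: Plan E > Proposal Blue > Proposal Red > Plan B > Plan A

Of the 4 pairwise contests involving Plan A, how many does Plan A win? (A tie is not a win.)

Plan A against each rival (15 council members):
Plan A vs Proposal Blue: Plan A wins 8–7.
Plan A vs Plan E: Plan A is ranked higher on 5+3 = 8 ballots, Plan E on 7. Plan A wins 8–7.
Plan A vs Plan B: Plan A is ranked higher on 3 ballots, Plan B on 12. Plan B wins 12–3.
Plan A vs Proposal Red: 5 for Plan A, 10 for Proposal Red — Proposal Red by 10–5.
Plan A beats Proposal Blue, Plan E; loses to Plan B, Proposal Red — 2 pairwise wins.

2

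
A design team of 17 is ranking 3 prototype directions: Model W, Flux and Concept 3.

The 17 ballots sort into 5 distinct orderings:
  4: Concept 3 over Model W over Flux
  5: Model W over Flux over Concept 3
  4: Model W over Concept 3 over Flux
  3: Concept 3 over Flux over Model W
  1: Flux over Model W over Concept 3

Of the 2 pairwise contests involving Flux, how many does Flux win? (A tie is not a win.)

Flux against each rival (17 engineers):
Flux–Model W: Model W 13–4.
Flux vs Concept 3: Flux is ranked higher on 5+1 = 6 ballots, Concept 3 on 11. Concept 3 wins 11–6.
Flux beats no one; loses to Model W, Concept 3 — 0 pairwise wins.

0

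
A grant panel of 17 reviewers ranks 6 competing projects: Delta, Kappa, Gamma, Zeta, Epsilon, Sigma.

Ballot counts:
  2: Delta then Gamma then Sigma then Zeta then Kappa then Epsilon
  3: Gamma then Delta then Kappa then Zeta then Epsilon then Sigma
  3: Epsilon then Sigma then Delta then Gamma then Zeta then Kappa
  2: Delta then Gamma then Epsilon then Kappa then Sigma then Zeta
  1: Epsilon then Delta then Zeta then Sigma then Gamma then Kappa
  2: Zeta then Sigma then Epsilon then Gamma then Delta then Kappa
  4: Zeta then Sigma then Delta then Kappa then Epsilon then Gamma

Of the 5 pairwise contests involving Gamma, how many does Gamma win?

Gamma against each rival (17 reviewers):
Gamma vs Delta: Delta wins 12–5.
Gamma vs Kappa: 13 to 4, Gamma.
Gamma–Zeta: Gamma 10–7.
Gamma vs Epsilon: Epsilon wins 10–7.
Gamma–Sigma: Sigma 10–7.
Gamma beats Kappa, Zeta; loses to Delta, Epsilon, Sigma — 2 pairwise wins.

2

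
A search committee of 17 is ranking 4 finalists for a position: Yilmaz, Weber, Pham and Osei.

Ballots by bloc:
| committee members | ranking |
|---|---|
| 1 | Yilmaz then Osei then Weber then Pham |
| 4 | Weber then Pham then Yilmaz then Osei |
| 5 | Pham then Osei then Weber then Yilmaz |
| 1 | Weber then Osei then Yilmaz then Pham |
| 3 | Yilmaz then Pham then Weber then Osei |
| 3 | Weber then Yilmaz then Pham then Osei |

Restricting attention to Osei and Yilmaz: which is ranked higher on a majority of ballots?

Ballots ranking Osei above Yilmaz: 5 + 1 = 6.
Ballots ranking Yilmaz above Osei: 17 − 6 = 11.
Yilmaz wins the head-to-head 11–6.

Yilmaz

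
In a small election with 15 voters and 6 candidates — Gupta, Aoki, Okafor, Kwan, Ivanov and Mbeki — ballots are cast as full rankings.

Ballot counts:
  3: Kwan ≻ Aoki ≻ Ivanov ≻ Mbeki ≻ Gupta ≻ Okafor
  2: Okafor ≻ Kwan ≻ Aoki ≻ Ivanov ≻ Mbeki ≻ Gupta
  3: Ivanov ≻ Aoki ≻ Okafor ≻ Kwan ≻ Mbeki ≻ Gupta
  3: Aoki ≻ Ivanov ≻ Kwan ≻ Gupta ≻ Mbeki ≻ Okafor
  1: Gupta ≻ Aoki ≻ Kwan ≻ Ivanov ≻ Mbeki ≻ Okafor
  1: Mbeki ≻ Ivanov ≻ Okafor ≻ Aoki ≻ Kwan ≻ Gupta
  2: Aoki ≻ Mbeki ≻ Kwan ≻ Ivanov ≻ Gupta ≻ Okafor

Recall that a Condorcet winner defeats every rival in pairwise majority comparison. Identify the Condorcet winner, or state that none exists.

Head-to-head results (15 voters):
Gupta vs Aoki: Gupta preferred on 1 ballot; Aoki wins 14–1.
Gupta vs Okafor: 3+3+1+2 = 9 for Gupta, 6 for Okafor — Gupta by 9–6.
Gupta vs Kwan: Gupta preferred on 1 ballot; Kwan wins 14–1.
Gupta vs Ivanov: Gupta preferred on 1 ballot; Ivanov wins 14–1.
Gupta vs Mbeki: 3+1 = 4 for Gupta, 11 for Mbeki — Mbeki by 11–4.
Aoki vs Okafor: 12 to 3, Aoki.
Aoki vs Kwan: Aoki is ranked higher on 3+3+1+1+2 = 10 ballots, Kwan on 5. Aoki wins 10–5.
Aoki vs Ivanov: Aoki preferred on 3+2+3+1+2 = 11 ballots; Aoki wins 11–4.
Aoki vs Mbeki: Aoki preferred on 3+2+3+3+1+2 = 14 ballots; Aoki wins 14–1.
Okafor vs Kwan: 2+3+1 = 6 for Okafor, 9 for Kwan — Kwan by 9–6.
Okafor vs Ivanov: Okafor is ranked higher on 2 ballots, Ivanov on 13. Ivanov wins 13–2.
Okafor vs Mbeki: Okafor is ranked higher on 2+3 = 5 ballots, Mbeki on 10. Mbeki wins 10–5.
Kwan vs Ivanov: 3+2+1+2 = 8 for Kwan, 7 for Ivanov — Kwan by 8–7.
Kwan vs Mbeki: Kwan preferred on 3+2+3+3+1 = 12 ballots; Kwan wins 12–3.
Ivanov vs Mbeki: 12 to 3, Ivanov.
Aoki wins every pairwise contest, so Aoki is the Condorcet winner.

Aoki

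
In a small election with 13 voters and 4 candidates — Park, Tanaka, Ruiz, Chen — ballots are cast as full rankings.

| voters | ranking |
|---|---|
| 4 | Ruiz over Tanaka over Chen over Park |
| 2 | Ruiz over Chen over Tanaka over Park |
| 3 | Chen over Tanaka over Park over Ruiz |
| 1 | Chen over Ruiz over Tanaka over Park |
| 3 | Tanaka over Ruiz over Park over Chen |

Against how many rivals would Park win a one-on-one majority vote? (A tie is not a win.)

0

Park against each rival (13 voters):
Park vs Tanaka: Tanaka, 13–0.
Park vs Ruiz: Park is ranked higher on 3 ballots, Ruiz on 10. Ruiz wins 10–3.
Park vs Chen: 3 to 10, Chen.
Park beats no one; loses to Tanaka, Ruiz, Chen — 0 pairwise wins.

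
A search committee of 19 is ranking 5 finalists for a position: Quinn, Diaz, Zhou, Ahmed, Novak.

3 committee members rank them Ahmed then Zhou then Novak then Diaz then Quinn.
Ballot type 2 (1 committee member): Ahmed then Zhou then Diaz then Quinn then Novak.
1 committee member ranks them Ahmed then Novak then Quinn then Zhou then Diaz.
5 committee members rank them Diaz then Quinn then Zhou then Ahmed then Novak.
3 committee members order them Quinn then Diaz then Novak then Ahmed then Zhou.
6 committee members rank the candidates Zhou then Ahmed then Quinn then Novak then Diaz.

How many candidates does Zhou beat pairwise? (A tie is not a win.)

4

Zhou against each rival (19 committee members):
Zhou–Quinn: Zhou 10–9.
Zhou–Diaz: Zhou 11–8.
Zhou vs Ahmed: 5+6 = 11 for Zhou, 8 for Ahmed — Zhou by 11–8.
Zhou vs Novak: 3+1+5+6 = 15 for Zhou, 4 for Novak — Zhou by 15–4.
Zhou beats Quinn, Diaz, Ahmed, Novak — 4 pairwise wins.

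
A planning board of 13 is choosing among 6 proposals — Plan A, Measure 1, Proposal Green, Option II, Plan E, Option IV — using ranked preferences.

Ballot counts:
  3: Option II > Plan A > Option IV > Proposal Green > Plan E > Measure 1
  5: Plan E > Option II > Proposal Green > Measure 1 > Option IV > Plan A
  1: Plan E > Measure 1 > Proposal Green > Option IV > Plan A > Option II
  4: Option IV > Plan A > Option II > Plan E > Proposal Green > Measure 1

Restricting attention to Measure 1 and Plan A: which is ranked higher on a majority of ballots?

Ballots ranking Measure 1 above Plan A: 5 + 1 = 6.
Ballots ranking Plan A above Measure 1: 13 − 6 = 7.
Plan A wins the head-to-head 7–6.

Plan A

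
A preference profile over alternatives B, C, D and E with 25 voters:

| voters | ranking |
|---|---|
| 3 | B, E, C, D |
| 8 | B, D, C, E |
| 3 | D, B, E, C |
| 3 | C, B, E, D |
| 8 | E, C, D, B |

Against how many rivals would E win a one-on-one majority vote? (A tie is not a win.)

E against each rival (25 voters):
E vs B: 8 for E, 17 for B — B by 17–8.
E vs C: 14 to 11, E.
E vs D: E wins 14–11.
E beats C, D; loses to B — 2 pairwise wins.

2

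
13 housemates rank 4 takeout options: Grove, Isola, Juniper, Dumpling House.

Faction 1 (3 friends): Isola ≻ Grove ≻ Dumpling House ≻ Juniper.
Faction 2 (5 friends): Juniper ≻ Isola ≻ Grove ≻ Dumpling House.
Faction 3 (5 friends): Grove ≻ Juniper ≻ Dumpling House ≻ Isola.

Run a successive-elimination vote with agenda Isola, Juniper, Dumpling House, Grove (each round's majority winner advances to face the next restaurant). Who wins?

Round 1: Isola vs Juniper — 3–10, Juniper advances.
Round 2: Juniper vs Dumpling House — 10–3, Juniper advances.
Round 3: Juniper vs Grove — 5–8, Grove advances.
The agenda winner is Grove.

Grove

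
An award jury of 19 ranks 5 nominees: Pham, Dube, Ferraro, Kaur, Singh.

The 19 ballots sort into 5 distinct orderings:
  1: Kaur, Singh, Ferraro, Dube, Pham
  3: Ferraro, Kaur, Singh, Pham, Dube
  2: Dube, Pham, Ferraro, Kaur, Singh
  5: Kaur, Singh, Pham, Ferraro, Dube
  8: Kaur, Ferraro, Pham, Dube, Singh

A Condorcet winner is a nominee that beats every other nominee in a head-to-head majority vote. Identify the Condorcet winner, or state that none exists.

Head-to-head results (19 jurors):
Pham–Dube: Pham 16–3.
Pham–Ferraro: Ferraro 12–7.
Pham vs Kaur: Kaur, 17–2.
Pham vs Singh: Pham wins 10–9.
Dube vs Ferraro: Ferraro wins 17–2.
Dube–Kaur: Kaur 17–2.
Dube vs Singh: Dube wins 10–9.
Ferraro vs Kaur: Kaur wins 14–5.
Ferraro vs Singh: Ferraro wins 13–6.
Kaur–Singh: Kaur 19–0.
Only Kaur has no losses; Kaur is the Condorcet winner.

Kaur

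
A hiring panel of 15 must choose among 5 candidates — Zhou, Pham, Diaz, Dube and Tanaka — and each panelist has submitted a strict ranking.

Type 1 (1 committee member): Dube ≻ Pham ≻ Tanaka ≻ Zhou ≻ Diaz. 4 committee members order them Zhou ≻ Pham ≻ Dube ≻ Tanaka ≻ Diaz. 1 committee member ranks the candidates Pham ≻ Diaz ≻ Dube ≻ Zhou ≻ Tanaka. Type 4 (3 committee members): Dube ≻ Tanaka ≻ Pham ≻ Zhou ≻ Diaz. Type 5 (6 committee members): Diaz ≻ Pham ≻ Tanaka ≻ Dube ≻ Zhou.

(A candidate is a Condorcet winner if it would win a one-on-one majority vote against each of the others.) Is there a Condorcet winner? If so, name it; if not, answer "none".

Check each pair by majority over 15 ballots:
Zhou–Pham: Pham 11–4.
Zhou–Diaz: Zhou 8–7.
Zhou vs Dube: Dube, 11–4.
Zhou vs Tanaka: Tanaka wins 10–5.
Pham–Diaz: Pham 9–6.
Pham vs Dube: Pham, 11–4.
Pham vs Tanaka: Pham wins 12–3.
Diaz vs Dube: Dube, 8–7.
Diaz vs Tanaka: Tanaka wins 8–7.
Dube vs Tanaka: Dube wins 9–6.
Pham defeats every rival head-to-head and is the Condorcet winner.

Pham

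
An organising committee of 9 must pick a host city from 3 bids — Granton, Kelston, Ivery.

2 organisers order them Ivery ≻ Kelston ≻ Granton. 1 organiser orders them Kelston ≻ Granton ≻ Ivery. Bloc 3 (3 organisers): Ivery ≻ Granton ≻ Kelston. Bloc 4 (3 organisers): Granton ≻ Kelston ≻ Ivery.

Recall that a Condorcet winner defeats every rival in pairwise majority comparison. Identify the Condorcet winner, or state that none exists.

Ivery

Check each pair by majority over 9 ballots:
Granton vs Kelston: 6 to 3, Granton.
Granton vs Ivery: 4 to 5, Ivery.
Kelston vs Ivery: 1+3 = 4 for Kelston, 5 for Ivery — Ivery by 5–4.
Ivery wins every pairwise contest, so Ivery is the Condorcet winner.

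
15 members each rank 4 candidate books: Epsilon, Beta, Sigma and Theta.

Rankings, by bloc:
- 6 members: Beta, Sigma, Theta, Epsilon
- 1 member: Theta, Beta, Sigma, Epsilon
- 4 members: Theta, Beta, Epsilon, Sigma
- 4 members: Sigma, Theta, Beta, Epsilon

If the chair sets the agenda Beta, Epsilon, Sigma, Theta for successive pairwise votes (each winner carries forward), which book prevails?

Theta

Round 1: Beta vs Epsilon — 15–0, Beta advances.
Round 2: Beta vs Sigma — 11–4, Beta advances.
Round 3: Beta vs Theta — 6–9, Theta advances.
Theta survives the agenda.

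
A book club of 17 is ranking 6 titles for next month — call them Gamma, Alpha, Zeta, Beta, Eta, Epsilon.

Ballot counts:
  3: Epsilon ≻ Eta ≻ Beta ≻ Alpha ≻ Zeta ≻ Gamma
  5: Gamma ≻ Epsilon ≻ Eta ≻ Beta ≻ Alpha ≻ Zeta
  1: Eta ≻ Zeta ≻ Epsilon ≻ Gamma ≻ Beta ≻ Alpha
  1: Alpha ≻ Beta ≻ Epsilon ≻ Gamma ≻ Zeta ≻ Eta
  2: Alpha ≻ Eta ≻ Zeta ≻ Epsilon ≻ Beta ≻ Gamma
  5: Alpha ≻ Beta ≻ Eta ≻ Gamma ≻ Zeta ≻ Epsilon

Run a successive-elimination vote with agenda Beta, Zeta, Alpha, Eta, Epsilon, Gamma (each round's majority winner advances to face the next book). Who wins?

Round 1: Beta vs Zeta — 14–3, Beta advances.
Round 2: Beta vs Alpha — 9–8, Beta advances.
Round 3: Beta vs Eta — 6–11, Eta advances.
Round 4: Eta vs Epsilon — 8–9, Epsilon advances.
Round 5: Epsilon vs Gamma — 7–10, Gamma advances.
The agenda winner is Gamma.

Gamma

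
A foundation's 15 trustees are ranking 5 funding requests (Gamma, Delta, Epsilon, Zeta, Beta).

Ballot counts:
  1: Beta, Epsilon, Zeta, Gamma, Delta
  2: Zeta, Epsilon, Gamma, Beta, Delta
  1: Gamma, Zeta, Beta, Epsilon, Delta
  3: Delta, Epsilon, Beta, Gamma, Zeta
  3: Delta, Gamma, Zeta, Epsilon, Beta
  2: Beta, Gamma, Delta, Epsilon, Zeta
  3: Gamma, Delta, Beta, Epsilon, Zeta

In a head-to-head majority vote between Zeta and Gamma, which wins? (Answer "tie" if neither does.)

Gamma

Ballots ranking Zeta above Gamma: 1 + 2 = 3.
Ballots ranking Gamma above Zeta: 15 − 3 = 12.
Gamma wins the head-to-head 12–3.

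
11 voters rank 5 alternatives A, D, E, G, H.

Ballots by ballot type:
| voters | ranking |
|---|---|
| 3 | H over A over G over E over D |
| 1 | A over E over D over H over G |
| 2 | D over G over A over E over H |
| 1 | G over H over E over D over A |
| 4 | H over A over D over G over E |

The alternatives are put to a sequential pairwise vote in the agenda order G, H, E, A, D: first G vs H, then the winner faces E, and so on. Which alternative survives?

H

Round 1: G vs H — 3–8, H advances.
Round 2: H vs E — 8–3, H advances.
Round 3: H vs A — 8–3, H advances.
Round 4: H vs D — 8–3, H advances.
H survives the agenda.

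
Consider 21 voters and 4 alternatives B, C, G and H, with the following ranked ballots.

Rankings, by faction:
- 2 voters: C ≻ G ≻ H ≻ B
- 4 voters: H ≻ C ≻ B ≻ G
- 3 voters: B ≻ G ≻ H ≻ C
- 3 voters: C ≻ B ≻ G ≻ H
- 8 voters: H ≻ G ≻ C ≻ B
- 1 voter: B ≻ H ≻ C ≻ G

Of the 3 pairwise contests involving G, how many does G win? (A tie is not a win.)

G against each rival (21 voters):
G vs B: G is ranked higher on 2+8 = 10 ballots, B on 11. B wins 11–10.
G vs C: G preferred on 3+8 = 11 ballots; G wins 11–10.
G vs H: H wins 13–8.
G beats C; loses to B, H — 1 pairwise win.

1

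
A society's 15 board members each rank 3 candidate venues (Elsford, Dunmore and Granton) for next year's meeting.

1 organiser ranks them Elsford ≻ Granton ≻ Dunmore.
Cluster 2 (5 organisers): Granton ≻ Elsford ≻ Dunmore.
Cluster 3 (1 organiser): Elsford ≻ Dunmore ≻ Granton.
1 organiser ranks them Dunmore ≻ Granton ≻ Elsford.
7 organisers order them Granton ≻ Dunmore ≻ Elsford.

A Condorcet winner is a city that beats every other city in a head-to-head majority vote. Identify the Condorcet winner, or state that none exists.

Granton

Pairwise majorities:
Elsford vs Dunmore: 1+5+1 = 7 for Elsford, 8 for Dunmore — Dunmore by 8–7.
Elsford vs Granton: Elsford is ranked higher on 1+1 = 2 ballots, Granton on 13. Granton wins 13–2.
Dunmore vs Granton: Dunmore is ranked higher on 1+1 = 2 ballots, Granton on 13. Granton wins 13–2.
Granton defeats every rival head-to-head and is the Condorcet winner.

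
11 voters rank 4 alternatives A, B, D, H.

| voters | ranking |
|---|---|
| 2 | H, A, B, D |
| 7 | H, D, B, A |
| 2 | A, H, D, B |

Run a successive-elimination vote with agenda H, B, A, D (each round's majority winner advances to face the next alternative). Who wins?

H

Round 1: H vs B — 11–0, H advances.
Round 2: H vs A — 9–2, H advances.
Round 3: H vs D — 11–0, H advances.
The agenda winner is H.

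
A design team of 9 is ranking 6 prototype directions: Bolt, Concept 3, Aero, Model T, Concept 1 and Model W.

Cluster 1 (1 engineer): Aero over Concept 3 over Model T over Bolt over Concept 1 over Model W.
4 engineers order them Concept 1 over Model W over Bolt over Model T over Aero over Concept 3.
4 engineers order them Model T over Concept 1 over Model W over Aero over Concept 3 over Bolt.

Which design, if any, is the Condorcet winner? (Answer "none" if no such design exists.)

Model T

Check each pair by majority over 9 ballots:
Bolt vs Concept 3: 4 to 5, Concept 3.
Bolt vs Aero: Bolt is ranked higher on 4 ballots, Aero on 5. Aero wins 5–4.
Bolt vs Model T: 4 to 5, Model T.
Bolt vs Concept 1: 1 for Bolt, 8 for Concept 1 — Concept 1 by 8–1.
Bolt vs Model W: 1 for Bolt, 8 for Model W — Model W by 8–1.
Concept 3 vs Aero: Concept 3 is ranked higher on 0 ballots, Aero on 9. Aero wins 9–0.
Concept 3 vs Model T: 1 for Concept 3, 8 for Model T — Model T by 8–1.
Concept 3 vs Concept 1: Concept 3 is ranked higher on 1 ballot, Concept 1 on 8. Concept 1 wins 8–1.
Concept 3 vs Model W: Concept 3 preferred on 1 ballot; Model W wins 8–1.
Aero vs Model T: Aero preferred on 1 ballot; Model T wins 8–1.
Aero vs Concept 1: Aero preferred on 1 ballot; Concept 1 wins 8–1.
Aero vs Model W: 1 for Aero, 8 for Model W — Model W by 8–1.
Model T vs Concept 1: Model T preferred on 1+4 = 5 ballots; Model T wins 5–4.
Model T vs Model W: Model T preferred on 1+4 = 5 ballots; Model T wins 5–4.
Concept 1 vs Model W: Concept 1 preferred on 1+4+4 = 9 ballots; Concept 1 wins 9–0.
Model T beats each of Bolt, Concept 3, Aero, Concept 1, Model W — Model T is the Condorcet winner.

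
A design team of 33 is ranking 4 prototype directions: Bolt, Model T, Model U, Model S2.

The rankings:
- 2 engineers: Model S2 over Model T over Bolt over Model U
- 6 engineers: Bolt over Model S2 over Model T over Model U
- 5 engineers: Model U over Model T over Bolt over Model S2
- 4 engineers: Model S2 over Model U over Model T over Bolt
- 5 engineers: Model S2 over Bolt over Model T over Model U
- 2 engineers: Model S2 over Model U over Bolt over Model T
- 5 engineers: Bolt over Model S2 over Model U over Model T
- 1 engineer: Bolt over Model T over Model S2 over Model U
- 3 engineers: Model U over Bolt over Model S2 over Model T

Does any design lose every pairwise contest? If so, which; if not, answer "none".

Model T

Pairwise majorities:
Bolt vs Model T: Bolt preferred on 6+5+2+5+1+3 = 22 ballots; Bolt wins 22–11.
Bolt vs Model U: Bolt wins 19–14.
Bolt vs Model S2: Bolt is ranked higher on 6+5+5+1+3 = 20 ballots, Model S2 on 13. Bolt wins 20–13.
Model T vs Model U: Model U, 19–14.
Model T vs Model S2: Model S2, 27–6.
Model U vs Model S2: Model S2 wins 25–8.
Model T is beaten in every head-to-head and is the Condorcet loser.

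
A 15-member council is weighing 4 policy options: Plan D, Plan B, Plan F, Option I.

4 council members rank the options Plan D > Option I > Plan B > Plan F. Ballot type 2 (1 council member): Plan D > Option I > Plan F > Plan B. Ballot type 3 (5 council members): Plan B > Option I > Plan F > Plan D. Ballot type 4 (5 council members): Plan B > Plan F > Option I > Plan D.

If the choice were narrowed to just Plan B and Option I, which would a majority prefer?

Ballots ranking Plan B above Option I: 5 + 5 = 10.
Ballots ranking Option I above Plan B: 15 − 10 = 5.
Plan B wins the head-to-head 10–5.

Plan B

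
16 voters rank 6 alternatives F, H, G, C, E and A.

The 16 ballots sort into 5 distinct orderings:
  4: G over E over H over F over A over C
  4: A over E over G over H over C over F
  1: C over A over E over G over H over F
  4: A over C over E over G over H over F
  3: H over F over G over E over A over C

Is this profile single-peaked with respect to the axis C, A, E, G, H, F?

Axis positions: C=1, A=2, E=3, G=4, H=5, F=6.
Bloc 1 (peak G at position 4): ranking walks positions 4-3-5-6-2-1, expanding outward from the peak — single-peaked.
Bloc 2 (peak A at position 2): ranking walks positions 2-3-4-5-1-6, expanding outward from the peak — single-peaked.
Bloc 3 (peak C at position 1): ranking walks positions 1-2-3-4-5-6, expanding outward from the peak — single-peaked.
Bloc 4 (peak A at position 2): ranking walks positions 2-1-3-4-5-6, expanding outward from the peak — single-peaked.
Bloc 5 (peak H at position 5): ranking walks positions 5-6-4-3-2-1, expanding outward from the peak — single-peaked.
Every ranking is single-peaked on this axis.

yes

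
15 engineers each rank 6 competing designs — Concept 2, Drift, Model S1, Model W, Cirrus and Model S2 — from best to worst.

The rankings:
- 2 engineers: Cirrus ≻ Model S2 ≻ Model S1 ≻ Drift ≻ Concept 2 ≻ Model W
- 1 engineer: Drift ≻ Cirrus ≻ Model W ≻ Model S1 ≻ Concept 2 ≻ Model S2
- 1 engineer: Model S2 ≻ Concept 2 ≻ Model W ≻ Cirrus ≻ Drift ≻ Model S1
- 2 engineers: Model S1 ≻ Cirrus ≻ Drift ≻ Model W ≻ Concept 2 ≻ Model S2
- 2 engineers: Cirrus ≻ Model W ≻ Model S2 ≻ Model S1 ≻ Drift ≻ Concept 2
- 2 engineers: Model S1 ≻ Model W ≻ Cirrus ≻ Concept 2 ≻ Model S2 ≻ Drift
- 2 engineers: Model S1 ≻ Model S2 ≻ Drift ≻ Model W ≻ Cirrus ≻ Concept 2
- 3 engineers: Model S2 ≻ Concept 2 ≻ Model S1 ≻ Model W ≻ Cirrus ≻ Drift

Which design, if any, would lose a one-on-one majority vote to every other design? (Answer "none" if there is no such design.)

Concept 2

Head-to-head results (15 engineers):
Concept 2 vs Drift: Drift wins 9–6.
Concept 2 vs Model S1: Concept 2 preferred on 1+3 = 4 ballots; Model S1 wins 11–4.
Concept 2 vs Model W: Model W wins 9–6.
Concept 2–Cirrus: Cirrus 11–4.
Concept 2 vs Model S2: Model S2, 10–5.
Drift vs Model S1: Model S1, 13–2.
Drift–Model W: Model W 8–7.
Drift vs Cirrus: 1+2 = 3 for Drift, 12 for Cirrus — Cirrus by 12–3.
Drift vs Model S2: 1+2 = 3 for Drift, 12 for Model S2 — Model S2 by 12–3.
Model S1 vs Model W: Model S1, 11–4.
Model S1 vs Cirrus: 9 to 6, Model S1.
Model S1 vs Model S2: 1+2+2+2 = 7 for Model S1, 8 for Model S2 — Model S2 by 8–7.
Model W vs Cirrus: Model W wins 8–7.
Model W vs Model S2: 1+2+2+2 = 7 for Model W, 8 for Model S2 — Model S2 by 8–7.
Cirrus–Model S2: Cirrus 9–6.
Only Concept 2 has no wins; Concept 2 is the Condorcet loser.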